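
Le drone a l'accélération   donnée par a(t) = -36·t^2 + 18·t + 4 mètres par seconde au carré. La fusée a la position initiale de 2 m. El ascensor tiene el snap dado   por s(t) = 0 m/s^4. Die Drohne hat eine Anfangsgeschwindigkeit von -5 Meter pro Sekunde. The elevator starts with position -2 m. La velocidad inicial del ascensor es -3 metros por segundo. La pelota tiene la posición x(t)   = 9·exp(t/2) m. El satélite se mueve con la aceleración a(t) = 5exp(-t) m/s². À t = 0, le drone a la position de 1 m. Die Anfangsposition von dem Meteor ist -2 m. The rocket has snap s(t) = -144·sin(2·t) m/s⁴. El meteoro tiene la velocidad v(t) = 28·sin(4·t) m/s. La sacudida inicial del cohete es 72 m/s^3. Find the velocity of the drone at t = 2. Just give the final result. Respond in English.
At t = 2, v = -57.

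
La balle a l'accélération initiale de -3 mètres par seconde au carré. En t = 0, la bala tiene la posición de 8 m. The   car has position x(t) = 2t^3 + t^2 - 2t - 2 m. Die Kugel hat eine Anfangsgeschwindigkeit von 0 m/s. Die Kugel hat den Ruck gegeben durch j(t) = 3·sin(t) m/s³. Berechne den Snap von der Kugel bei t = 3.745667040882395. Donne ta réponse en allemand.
Um dies zu lösen, müssen wir 1 Ableitung unserer Gleichung für den Ruck j(t) = 3·sin(t) nehmen. Durch Ableiten von dem Ruck erhalten wir den Snap: s(t) = 3·cos(t). Wir haben den Snap s(t) = 3·cos(t). Durch Einsetzen von t = 3.745667040882395: s(3.745667040882395) = -2.46908459585854.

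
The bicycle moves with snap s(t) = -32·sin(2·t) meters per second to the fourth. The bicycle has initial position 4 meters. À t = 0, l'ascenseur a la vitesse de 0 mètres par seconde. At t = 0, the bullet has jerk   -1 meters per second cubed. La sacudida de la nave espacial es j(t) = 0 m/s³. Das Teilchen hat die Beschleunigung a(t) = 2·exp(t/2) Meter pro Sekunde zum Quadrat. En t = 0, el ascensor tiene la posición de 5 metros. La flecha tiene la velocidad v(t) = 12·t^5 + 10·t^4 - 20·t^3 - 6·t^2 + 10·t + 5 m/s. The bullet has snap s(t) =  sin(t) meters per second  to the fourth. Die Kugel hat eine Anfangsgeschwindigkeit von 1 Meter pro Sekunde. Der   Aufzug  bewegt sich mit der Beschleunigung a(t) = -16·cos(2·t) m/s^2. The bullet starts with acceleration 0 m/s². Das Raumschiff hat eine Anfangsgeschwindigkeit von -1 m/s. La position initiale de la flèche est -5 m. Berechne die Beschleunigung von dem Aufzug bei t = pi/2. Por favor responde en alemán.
Wir haben die Beschleunigung a(t) = -16·cos(2·t). Durch Einsetzen von t = pi/2: a(pi/2) = 16.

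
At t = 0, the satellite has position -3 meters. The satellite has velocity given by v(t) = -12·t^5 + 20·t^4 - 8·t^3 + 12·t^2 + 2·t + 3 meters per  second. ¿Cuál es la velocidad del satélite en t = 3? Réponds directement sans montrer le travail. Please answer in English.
The answer is -1395.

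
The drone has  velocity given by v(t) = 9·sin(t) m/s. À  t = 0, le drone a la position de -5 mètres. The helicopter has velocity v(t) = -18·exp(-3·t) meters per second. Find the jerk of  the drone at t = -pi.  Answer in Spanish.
Para resolver esto, necesitamos tomar 2 derivadas de nuestra ecuación de la velocidad v(t) = 9·sin(t). La derivada de la velocidad da la aceleración: a(t) = 9·cos(t). Tomando d/dt de a(t), encontramos j(t) = -9·sin(t). Tenemos la sacudida j(t) = -9·sin(t). Sustituyendo t = -pi: j(-pi) = 0.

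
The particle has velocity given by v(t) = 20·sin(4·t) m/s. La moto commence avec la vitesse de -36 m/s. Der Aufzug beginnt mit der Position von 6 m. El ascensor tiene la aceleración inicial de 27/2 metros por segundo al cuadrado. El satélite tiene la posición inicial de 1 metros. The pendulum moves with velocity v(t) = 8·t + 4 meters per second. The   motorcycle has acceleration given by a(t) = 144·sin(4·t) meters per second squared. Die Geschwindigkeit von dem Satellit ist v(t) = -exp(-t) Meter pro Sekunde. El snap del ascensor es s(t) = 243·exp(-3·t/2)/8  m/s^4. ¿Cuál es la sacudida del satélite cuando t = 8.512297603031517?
Para resolver esto, necesitamos tomar 2 derivadas de nuestra ecuación de la velocidad v(t) = -exp(-t). La derivada de la velocidad da la aceleración: a(t) = exp(-t). La derivada de la aceleración da la sacudida: j(t) = -exp(-t). De la ecuación de la sacudida j(t) = -exp(-t), sustituimos t = 8.512297603031517 para obtener j = -0.000200981518271349.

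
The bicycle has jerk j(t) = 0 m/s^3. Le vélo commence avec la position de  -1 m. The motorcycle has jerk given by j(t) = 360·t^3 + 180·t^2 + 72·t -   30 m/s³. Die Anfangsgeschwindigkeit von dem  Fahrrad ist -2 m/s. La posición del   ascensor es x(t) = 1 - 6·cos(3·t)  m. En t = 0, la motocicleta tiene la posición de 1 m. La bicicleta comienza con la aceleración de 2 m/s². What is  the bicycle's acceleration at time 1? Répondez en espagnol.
Partiendo de la sacudida j(t) = 0, tomamos 1 integral. Tomando ∫j(t)dt y aplicando a(0) = 2, encontramos a(t) = 2. Tenemos la aceleración a(t) = 2. Sustituyendo t = 1: a(1) = 2.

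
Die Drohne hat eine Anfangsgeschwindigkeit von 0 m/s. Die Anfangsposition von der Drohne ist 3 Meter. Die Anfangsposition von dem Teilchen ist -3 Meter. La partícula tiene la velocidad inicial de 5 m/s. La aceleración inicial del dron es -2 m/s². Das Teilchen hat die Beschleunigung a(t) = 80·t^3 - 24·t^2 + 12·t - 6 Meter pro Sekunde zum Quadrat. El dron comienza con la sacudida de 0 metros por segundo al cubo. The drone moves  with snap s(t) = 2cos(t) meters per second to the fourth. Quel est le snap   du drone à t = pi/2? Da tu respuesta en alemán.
Aus der Gleichung für den Snap s(t) = 2·cos(t), setzen wir t = pi/2 ein und erhalten s = 0.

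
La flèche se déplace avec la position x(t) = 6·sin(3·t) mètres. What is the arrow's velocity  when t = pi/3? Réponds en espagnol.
Para resolver esto, necesitamos tomar 1 derivada de nuestra ecuación de la posición x(t) = 6·sin(3·t). Tomando d/dt de x(t), encontramos v(t) = 18·cos(3·t). Tenemos la velocidad v(t) = 18·cos(3·t). Sustituyendo t = pi/3: v(pi/3) = -18.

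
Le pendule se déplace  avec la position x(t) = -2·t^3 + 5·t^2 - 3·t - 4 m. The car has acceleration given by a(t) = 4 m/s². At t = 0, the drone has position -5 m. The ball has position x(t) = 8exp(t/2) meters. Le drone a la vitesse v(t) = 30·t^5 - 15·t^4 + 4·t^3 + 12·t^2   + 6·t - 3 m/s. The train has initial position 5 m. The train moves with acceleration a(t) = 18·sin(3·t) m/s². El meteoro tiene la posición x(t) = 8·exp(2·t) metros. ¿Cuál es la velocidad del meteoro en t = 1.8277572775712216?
Debemos derivar nuestra ecuación de la posición x(t) = 8·exp(2·t) 1 vez. Tomando d/dt de x(t), encontramos v(t) = 16·exp(2·t). Tenemos la velocidad v(t) = 16·exp(2·t). Sustituyendo t = 1.8277572775712216: v(1.8277572775712216) = 618.998764909064.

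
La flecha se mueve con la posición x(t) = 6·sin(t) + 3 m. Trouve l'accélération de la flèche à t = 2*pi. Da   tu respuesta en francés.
Pour résoudre ceci, nous devons prendre 2 dérivées de notre équation de la position x(t) = 6·sin(t) + 3. En prenant d/dt de x(t), nous trouvons v(t) = 6·cos(t). En dérivant la vitesse, nous obtenons l'accélération: a(t) = -6·sin(t). Nous avons l'accélération a(t) = -6·sin(t). En substituant t = 2*pi: a(2*pi) = 0.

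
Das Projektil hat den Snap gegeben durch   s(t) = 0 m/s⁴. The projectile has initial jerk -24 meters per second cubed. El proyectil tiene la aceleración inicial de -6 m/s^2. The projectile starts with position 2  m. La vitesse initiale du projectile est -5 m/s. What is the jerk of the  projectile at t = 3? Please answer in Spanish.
Partiendo del snap s(t) = 0, tomamos 1 integral. Tomando ∫s(t)dt y aplicando j(0) = -24, encontramos j(t) = -24. Usando j(t) = -24 y sustituyendo t = 3, encontramos j = -24.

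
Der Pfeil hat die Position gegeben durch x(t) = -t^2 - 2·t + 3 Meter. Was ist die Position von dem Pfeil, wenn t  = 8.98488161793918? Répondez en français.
En utilisant x(t) = -t^2 - 2·t + 3 et en substituant t = 8.98488161793918, nous trouvons x = -95.6978609242597.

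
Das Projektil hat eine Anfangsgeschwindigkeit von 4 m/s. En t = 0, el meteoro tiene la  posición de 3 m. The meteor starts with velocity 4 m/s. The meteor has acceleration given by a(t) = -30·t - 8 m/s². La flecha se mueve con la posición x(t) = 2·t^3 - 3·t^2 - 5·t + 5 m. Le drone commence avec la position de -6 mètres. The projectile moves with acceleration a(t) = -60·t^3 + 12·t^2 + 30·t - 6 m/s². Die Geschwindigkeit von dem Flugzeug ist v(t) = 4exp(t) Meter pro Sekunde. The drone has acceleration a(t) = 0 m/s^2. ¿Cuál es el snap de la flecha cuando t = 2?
Partiendo de la posición x(t) = 2·t^3 - 3·t^2 - 5·t + 5, tomamos 4 derivadas. La derivada de la posición da la velocidad: v(t) = 6·t^2 - 6·t - 5. La derivada de la velocidad da la aceleración: a(t) = 12·t - 6. La derivada de la aceleración da la sacudida: j(t) = 12. La derivada de la sacudida da el snap: s(t) = 0. Tenemos el snap s(t) = 0. Sustituyendo t = 2: s(2) = 0.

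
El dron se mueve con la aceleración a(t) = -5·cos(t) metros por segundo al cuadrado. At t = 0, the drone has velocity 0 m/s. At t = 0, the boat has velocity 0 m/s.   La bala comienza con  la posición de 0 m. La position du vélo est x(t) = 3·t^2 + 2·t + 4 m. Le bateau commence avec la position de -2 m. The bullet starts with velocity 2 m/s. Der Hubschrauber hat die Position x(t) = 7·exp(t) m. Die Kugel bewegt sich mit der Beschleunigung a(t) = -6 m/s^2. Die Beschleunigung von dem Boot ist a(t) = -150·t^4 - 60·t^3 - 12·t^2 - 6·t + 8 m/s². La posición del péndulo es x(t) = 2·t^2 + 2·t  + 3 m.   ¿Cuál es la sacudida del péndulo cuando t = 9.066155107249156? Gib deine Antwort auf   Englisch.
To solve this, we need to take 3 derivatives of our position equation x(t) = 2·t^2 + 2·t + 3. Taking d/dt of x(t), we find v(t) = 4·t + 2. The derivative of velocity gives acceleration: a(t) = 4. Differentiating acceleration, we get jerk: j(t) = 0. Using j(t) = 0 and substituting t = 9.066155107249156, we find j = 0.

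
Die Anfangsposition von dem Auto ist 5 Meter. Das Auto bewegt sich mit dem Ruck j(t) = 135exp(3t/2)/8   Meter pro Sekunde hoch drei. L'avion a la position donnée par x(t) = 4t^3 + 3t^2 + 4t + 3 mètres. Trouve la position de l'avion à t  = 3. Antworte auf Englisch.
Using x(t) = 4·t^3 + 3·t^2 + 4·t + 3 and substituting t = 3, we find x = 150.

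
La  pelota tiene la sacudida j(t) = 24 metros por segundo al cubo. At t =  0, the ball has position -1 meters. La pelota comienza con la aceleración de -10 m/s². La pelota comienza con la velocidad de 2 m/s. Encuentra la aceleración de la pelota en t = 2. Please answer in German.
Um dies zu lösen, müssen wir 1 Stammfunktion unserer Gleichung für den Ruck j(t) = 24 finden. Durch Integration von dem Ruck und Verwendung der Anfangsbedingung a(0) = -10, erhalten wir a(t) = 24·t - 10. Wir haben die Beschleunigung a(t) = 24·t - 10. Durch Einsetzen von t = 2: a(2) = 38.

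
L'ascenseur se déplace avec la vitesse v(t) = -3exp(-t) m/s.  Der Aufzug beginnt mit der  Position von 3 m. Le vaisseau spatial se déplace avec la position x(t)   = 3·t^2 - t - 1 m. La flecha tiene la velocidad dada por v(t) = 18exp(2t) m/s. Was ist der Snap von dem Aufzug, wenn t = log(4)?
Um dies zu lösen, müssen wir 3 Ableitungen unserer Gleichung für die Geschwindigkeit v(t) = -3·exp(-t) nehmen. Mit d/dt von v(t) finden wir a(t) = 3·exp(-t). Durch Ableiten von der Beschleunigung erhalten wir den Ruck: j(t) = -3·exp(-t). Die Ableitung von dem Ruck ergibt den Snap: s(t) = 3·exp(-t). Wir haben den Snap s(t) = 3·exp(-t). Durch Einsetzen von t = log(4): s(log(4)) = 3/4.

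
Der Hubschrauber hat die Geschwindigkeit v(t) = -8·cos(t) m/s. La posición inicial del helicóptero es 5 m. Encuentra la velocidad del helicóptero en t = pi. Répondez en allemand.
Mit v(t) = -8·cos(t) und Einsetzen von t = pi, finden wir v = 8.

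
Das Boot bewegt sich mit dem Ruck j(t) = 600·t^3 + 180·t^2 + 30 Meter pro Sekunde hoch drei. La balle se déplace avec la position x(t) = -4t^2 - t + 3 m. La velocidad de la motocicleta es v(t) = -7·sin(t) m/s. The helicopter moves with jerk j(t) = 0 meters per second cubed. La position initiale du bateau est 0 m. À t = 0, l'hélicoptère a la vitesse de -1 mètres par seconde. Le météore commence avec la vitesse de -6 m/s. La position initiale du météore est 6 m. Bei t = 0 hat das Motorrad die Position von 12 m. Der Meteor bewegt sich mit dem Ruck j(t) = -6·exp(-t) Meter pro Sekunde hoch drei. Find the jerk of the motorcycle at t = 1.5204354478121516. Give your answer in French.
Pour résoudre ceci, nous devons prendre 2 dérivées de notre équation de la vitesse v(t) = -7·sin(t). La dérivée de la vitesse donne l'accélération: a(t) = -7·cos(t). En prenant d/dt de a(t), nous trouvons j(t) = 7·sin(t). Nous avons le jerk j(t) = 7·sin(t). En substituant t = 1.5204354478121516: j(1.5204354478121516) = 6.99112511249707.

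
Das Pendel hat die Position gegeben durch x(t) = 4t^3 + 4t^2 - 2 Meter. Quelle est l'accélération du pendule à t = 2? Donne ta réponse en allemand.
Ausgehend von der Position x(t) = 4·t^3 + 4·t^2 - 2, nehmen wir 2 Ableitungen. Durch Ableiten von der Position erhalten wir die Geschwindigkeit: v(t) = 12·t^2 + 8·t. Durch Ableiten von der Geschwindigkeit erhalten wir die Beschleunigung: a(t) = 24·t + 8. Wir haben die Beschleunigung a(t) = 24·t + 8. Durch Einsetzen von t = 2: a(2) = 56.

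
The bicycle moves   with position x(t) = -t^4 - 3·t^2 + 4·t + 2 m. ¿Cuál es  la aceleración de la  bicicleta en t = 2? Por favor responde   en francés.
Nous devons dériver notre équation de la position x(t) = -t^4 - 3·t^2 + 4·t + 2 2 fois. En dérivant la position, nous obtenons la vitesse: v(t) = -4·t^3 - 6·t + 4. La dérivée de la vitesse donne l'accélération: a(t) = -12·t^2 - 6. Nous avons l'accélération a(t) = -12·t^2 - 6. En substituant t = 2: a(2) = -54.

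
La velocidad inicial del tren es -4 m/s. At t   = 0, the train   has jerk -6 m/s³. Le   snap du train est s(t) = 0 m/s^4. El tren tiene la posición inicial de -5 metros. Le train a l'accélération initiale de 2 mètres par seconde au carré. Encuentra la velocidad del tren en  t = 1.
Partiendo del snap s(t) = 0, tomamos 3 antiderivadas. Integrando el snap y usando la condición inicial j(0) = -6, obtenemos j(t) = -6. Tomando ∫j(t)dt y aplicando a(0) = 2, encontramos a(t) = 2 - 6·t. La integral de la aceleración es la velocidad. Usando v(0) = -4, obtenemos v(t) = -3·t^2 + 2·t - 4. De la ecuación de la velocidad v(t) = -3·t^2 + 2·t - 4, sustituimos t = 1 para obtener v = -5.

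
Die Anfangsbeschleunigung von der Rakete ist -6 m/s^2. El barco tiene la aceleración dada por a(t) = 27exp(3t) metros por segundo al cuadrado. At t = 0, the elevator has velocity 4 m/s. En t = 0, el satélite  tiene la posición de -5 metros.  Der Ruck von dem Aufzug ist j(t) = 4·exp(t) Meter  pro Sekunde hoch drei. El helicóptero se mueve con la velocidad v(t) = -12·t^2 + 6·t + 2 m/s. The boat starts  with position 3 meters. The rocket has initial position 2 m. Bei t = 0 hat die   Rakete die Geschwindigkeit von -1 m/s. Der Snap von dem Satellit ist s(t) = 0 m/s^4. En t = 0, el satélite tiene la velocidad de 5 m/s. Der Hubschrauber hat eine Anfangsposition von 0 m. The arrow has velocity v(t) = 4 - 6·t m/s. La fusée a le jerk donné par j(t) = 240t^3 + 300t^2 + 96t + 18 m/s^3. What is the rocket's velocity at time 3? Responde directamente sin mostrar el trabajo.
v(3) = 5435.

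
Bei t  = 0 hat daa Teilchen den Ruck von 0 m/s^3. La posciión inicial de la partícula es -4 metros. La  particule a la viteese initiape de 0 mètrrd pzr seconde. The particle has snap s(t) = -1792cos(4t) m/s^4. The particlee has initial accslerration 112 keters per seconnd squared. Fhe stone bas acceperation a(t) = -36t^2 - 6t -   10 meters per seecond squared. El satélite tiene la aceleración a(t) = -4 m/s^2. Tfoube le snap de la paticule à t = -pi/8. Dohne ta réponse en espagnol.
De la ecuación del snap s(t) = -1792·cos(4·t), sustituimos t = -pi/8 para obtener s = 0.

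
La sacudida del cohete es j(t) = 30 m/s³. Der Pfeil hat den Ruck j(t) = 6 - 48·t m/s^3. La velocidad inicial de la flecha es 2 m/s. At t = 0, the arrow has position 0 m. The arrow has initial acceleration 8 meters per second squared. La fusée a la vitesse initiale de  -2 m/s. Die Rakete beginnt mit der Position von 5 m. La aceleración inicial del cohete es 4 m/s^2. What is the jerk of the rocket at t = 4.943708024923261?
Using j(t) = 30 and substituting t = 4.943708024923261, we find j = 30.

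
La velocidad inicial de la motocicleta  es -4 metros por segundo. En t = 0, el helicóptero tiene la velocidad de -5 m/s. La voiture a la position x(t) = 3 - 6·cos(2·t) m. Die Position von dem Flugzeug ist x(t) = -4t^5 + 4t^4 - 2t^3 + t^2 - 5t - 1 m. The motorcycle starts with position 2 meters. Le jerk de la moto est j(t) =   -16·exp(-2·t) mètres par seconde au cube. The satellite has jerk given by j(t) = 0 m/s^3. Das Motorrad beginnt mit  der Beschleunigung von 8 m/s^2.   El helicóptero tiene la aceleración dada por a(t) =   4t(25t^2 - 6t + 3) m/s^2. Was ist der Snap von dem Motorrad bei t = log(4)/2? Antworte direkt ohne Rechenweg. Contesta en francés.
À t = log(4)/2, s = 8.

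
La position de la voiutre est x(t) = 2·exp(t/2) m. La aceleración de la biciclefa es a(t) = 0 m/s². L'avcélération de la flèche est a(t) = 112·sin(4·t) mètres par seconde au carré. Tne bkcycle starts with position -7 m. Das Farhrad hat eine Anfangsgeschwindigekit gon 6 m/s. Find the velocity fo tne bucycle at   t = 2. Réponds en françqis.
Nous devons trouver l'intégrale de notre équation de l'accélération a(t) = 0 1 fois. La primitive de l'accélération, avec v(0) = 6, donne la vitesse: v(t) = 6. Nous avons la vitesse v(t) = 6. En substituant t = 2: v(2) = 6.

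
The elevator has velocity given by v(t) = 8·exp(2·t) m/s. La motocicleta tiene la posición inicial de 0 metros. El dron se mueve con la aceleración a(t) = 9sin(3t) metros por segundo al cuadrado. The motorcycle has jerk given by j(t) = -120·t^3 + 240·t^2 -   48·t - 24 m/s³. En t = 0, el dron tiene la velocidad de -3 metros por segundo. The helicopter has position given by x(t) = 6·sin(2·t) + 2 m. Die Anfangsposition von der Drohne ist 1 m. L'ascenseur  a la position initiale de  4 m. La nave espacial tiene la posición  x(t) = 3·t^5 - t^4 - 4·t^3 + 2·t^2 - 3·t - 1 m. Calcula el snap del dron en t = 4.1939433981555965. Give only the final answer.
El snap en t = 4.1939433981555965 es s = -1.25217610926639.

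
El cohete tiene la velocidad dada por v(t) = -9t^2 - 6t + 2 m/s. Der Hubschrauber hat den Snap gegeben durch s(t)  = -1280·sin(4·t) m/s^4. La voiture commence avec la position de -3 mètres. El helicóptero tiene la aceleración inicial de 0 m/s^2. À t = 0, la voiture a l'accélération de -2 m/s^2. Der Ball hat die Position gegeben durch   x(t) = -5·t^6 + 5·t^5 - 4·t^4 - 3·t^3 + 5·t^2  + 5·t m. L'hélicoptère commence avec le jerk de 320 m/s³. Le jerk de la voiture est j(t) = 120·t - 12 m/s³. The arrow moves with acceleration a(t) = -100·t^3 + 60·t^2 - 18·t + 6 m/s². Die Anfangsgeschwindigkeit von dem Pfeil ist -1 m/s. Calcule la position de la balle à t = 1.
Nous avons la position x(t) = -5·t^6 + 5·t^5 - 4·t^4 - 3·t^3 + 5·t^2 + 5·t. En substituant t = 1: x(1) = 3.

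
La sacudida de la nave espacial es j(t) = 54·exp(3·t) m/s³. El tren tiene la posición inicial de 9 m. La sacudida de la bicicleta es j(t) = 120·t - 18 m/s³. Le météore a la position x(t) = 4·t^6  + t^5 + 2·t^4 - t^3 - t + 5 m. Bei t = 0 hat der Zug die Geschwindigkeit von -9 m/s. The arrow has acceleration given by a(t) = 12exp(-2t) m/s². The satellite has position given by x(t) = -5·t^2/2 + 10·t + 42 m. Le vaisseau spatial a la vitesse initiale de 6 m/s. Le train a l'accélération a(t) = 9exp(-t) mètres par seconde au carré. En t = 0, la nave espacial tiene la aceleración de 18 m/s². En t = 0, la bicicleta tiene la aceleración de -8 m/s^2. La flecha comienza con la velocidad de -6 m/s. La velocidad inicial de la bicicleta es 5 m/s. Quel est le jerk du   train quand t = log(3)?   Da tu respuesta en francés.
Nous devons dériver notre équation de l'accélération a(t) = 9·exp(-t) 1 fois. La dérivée de l'accélération donne le jerk: j(t) = -9·exp(-t). De l'équation du jerk j(t) = -9·exp(-t), nous substituons t = log(3) pour obtenir j = -3.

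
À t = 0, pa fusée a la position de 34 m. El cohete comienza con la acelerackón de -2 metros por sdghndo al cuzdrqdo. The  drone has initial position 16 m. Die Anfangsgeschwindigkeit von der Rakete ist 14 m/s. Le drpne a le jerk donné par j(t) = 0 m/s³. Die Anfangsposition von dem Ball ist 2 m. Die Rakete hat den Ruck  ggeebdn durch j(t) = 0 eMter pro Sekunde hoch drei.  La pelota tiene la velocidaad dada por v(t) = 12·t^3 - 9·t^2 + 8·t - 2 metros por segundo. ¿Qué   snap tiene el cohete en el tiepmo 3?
Para resolver esto, necesitamos tomar 1 derivada de nuestra ecuación de la sacudida j(t) = 0. Derivando la sacudida, obtenemos el snap: s(t) = 0. Usando s(t) = 0 y sustituyendo t = 3, encontramos s = 0.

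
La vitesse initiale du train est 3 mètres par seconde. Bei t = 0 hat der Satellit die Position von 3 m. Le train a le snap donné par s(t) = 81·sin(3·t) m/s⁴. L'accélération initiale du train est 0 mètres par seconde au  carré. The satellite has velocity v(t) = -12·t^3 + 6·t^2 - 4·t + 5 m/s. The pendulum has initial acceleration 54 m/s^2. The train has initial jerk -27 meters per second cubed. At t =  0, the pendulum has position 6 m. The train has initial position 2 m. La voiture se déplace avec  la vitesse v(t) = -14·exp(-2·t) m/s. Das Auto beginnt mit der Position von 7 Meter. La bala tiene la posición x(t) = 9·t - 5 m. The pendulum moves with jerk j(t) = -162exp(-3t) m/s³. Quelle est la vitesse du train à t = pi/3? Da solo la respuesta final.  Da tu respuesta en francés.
La réponse est -3.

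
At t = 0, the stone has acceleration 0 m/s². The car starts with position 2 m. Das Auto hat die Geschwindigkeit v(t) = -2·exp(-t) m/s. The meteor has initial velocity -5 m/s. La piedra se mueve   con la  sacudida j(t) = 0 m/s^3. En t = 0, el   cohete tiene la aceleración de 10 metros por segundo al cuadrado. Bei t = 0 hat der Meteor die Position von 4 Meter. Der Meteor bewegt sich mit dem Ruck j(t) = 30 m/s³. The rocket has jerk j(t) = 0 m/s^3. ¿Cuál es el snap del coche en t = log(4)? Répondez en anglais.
Starting from velocity v(t) = -2·exp(-t), we take 3 derivatives. Differentiating velocity, we get acceleration: a(t) = 2·exp(-t). Differentiating acceleration, we get jerk: j(t) = -2·exp(-t). Taking d/dt of j(t), we find s(t) = 2·exp(-t). Using s(t) = 2·exp(-t) and substituting t = log(4), we find s = 1/2.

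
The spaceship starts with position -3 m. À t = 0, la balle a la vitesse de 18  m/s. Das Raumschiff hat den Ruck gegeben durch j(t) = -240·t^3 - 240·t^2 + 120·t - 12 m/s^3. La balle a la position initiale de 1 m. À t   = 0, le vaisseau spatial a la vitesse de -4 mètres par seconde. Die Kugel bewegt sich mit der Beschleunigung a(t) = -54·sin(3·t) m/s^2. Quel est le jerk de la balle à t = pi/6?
Pour résoudre ceci, nous devons prendre 1 dérivée de notre équation de l'accélération a(t) = -54·sin(3·t). En prenant d/dt de a(t), nous trouvons j(t) = -162·cos(3·t). De l'équation du jerk j(t) = -162·cos(3·t), nous substituons t = pi/6 pour obtenir j = 0.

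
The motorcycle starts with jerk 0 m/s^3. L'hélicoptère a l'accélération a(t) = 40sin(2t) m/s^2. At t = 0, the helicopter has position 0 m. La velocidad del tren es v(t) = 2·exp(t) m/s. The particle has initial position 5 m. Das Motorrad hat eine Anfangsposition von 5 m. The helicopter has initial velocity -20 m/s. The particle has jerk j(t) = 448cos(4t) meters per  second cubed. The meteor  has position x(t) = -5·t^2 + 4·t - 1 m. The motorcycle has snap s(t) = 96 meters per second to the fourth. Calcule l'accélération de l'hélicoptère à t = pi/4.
De l'équation de l'accélération a(t) = 40·sin(2·t), nous substituons t = pi/4 pour obtenir a = 40.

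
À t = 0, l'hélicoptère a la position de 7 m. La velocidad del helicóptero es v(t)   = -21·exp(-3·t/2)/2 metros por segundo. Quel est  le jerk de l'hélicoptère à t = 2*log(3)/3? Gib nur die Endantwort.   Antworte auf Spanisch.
La respuesta es -63/8.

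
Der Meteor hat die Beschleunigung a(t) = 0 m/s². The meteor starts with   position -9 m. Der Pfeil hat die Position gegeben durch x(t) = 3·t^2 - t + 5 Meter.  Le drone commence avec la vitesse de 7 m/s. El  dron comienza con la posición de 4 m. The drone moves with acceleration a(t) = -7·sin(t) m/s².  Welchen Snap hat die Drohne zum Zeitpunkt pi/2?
Um dies zu lösen, müssen wir 2 Ableitungen unserer Gleichung für die Beschleunigung a(t) = -7·sin(t) nehmen. Mit d/dt von a(t) finden wir j(t) = -7·cos(t). Durch Ableiten von dem Ruck erhalten wir den Snap: s(t) = 7·sin(t). Mit s(t) = 7·sin(t) und Einsetzen von t = pi/2, finden wir s = 7.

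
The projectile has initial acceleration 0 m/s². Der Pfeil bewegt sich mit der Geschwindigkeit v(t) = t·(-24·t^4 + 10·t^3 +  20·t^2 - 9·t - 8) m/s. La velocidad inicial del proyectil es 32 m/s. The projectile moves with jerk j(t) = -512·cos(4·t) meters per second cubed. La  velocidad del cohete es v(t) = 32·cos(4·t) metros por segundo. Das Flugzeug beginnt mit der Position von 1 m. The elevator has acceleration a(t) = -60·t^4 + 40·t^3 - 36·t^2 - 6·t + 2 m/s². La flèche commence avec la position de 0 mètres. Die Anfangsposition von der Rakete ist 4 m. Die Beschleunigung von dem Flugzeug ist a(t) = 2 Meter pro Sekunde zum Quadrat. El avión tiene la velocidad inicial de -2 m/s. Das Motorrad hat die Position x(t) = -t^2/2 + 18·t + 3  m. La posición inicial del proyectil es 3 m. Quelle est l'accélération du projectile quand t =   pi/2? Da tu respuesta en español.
Para resolver esto, necesitamos tomar 1 integral de nuestra ecuación de la sacudida j(t) = -512·cos(4·t). Integrando la sacudida y usando la condición inicial a(0) = 0, obtenemos a(t) = -128·sin(4·t). Tenemos la aceleración a(t) = -128·sin(4·t). Sustituyendo t = pi/2: a(pi/2) = 0.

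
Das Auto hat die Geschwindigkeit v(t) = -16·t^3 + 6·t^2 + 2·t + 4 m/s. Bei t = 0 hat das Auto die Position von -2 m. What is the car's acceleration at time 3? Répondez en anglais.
To solve this, we need to take 1 derivative of our velocity equation v(t) = -16·t^3 + 6·t^2 + 2·t + 4. Taking d/dt of v(t), we find a(t) = -48·t^2 + 12·t + 2. Using a(t) = -48·t^2 + 12·t + 2 and substituting t = 3, we find a = -394.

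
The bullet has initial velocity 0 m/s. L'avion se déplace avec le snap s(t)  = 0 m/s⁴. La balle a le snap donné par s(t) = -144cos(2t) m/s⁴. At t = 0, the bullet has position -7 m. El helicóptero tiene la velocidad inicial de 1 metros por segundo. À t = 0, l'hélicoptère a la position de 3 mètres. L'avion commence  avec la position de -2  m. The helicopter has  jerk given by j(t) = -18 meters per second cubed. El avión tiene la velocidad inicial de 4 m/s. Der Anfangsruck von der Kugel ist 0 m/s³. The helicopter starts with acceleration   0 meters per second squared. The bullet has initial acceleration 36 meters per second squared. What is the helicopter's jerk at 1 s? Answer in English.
We have jerk j(t) = -18. Substituting t = 1: j(1) = -18.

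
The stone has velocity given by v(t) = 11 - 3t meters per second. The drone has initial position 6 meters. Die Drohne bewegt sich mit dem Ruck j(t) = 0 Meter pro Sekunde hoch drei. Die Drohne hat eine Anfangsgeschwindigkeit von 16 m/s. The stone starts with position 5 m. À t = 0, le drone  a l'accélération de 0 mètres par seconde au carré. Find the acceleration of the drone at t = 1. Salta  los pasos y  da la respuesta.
The answer is 0.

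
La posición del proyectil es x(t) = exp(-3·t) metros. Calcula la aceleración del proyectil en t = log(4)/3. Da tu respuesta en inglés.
Starting from position x(t) = exp(-3·t), we take 2 derivatives. The derivative of position gives velocity: v(t) = -3·exp(-3·t). Differentiating velocity, we get acceleration: a(t) = 9·exp(-3·t). We have acceleration a(t) = 9·exp(-3·t). Substituting t = log(4)/3: a(log(4)/3) = 9/4.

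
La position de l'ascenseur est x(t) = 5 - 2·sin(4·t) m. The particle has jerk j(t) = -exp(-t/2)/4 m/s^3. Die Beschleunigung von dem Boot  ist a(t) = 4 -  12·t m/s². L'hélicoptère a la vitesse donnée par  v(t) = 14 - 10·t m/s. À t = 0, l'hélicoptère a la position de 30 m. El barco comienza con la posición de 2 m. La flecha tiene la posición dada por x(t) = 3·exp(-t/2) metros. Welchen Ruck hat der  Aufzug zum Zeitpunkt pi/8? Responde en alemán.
Um dies zu lösen, müssen wir 3 Ableitungen unserer Gleichung für die Position x(t) = 5 - 2·sin(4·t) nehmen. Durch Ableiten von der Position erhalten wir die Geschwindigkeit: v(t) = -8·cos(4·t). Mit d/dt von v(t) finden wir a(t) = 32·sin(4·t). Mit d/dt von a(t) finden wir j(t) = 128·cos(4·t). Wir haben den Ruck j(t) = 128·cos(4·t). Durch Einsetzen von t = pi/8: j(pi/8) = 0.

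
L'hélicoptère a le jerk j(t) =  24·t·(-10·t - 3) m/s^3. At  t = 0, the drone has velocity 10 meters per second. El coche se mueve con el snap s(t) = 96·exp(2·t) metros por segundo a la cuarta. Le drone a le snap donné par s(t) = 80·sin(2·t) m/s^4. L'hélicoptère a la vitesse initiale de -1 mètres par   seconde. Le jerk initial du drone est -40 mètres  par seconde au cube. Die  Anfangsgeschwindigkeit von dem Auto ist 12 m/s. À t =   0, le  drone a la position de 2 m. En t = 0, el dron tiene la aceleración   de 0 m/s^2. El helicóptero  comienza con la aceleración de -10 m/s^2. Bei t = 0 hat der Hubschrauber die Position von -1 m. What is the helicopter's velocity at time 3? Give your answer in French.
Nous devons trouver l'intégrale de notre équation du jerk j(t) = 24·t·(-10·t - 3) 2 fois. En intégrant le jerk et en utilisant la condition initiale a(0) = -10, nous obtenons a(t) = -80·t^3 - 36·t^2 - 10. En prenant ∫a(t)dt et en appliquant v(0) = -1, nous trouvons v(t) = -20·t^4 - 12·t^3 - 10·t - 1. En utilisant v(t) = -20·t^4 - 12·t^3 - 10·t - 1 et en substituant t = 3, nous trouvons v = -1975.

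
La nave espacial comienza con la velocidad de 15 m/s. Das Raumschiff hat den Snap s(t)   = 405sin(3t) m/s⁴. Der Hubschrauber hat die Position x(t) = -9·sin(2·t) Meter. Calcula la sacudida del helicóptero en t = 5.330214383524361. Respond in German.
Ausgehend von der Position x(t) = -9·sin(2·t), nehmen wir 3 Ableitungen. Durch Ableiten von der Position erhalten wir die Geschwindigkeit: v(t) = -18·cos(2·t). Mit d/dt von v(t) finden wir a(t) = 36·sin(2·t). Die Ableitung von der Beschleunigung ergibt den Ruck: j(t) = 72·cos(2·t). Aus der Gleichung für den Ruck j(t) = 72·cos(2·t), setzen wir t = 5.330214383524361 ein und erhalten j = -23.6812750176619.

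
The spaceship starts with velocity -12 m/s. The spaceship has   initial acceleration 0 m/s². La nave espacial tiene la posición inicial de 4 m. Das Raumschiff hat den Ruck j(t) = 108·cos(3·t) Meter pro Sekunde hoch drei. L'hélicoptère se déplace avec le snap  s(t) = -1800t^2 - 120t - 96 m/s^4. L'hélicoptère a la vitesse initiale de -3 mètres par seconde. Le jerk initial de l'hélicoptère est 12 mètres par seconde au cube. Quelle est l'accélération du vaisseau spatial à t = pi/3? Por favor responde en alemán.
Um dies zu lösen, müssen wir 1 Integral unserer Gleichung für den Ruck j(t) = 108·cos(3·t) finden. Durch Integration von dem Ruck und Verwendung der Anfangsbedingung a(0) = 0, erhalten wir a(t) = 36·sin(3·t). Mit a(t) = 36·sin(3·t) und Einsetzen von t = pi/3, finden wir a = 0.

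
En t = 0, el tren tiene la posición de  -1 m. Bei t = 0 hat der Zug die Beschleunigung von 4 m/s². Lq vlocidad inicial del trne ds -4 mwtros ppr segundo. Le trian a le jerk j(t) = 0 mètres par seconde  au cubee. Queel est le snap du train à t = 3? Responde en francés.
En partant du jerk j(t) = 0, nous prenons 1 dérivée. En prenant d/dt de j(t), nous trouvons s(t) = 0. Nous avons le snap s(t) = 0. En substituant t = 3: s(3) = 0.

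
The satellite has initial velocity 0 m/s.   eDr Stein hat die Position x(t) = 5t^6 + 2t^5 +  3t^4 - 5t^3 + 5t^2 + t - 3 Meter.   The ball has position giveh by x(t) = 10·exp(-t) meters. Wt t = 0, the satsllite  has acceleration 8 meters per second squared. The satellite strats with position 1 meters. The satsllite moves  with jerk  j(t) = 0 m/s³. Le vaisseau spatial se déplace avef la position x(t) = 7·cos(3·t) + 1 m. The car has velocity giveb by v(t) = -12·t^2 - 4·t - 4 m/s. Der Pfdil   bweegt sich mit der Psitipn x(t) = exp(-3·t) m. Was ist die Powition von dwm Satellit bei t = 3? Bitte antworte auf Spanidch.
Para resolver esto, necesitamos tomar 3 antiderivadas de nuestra ecuación de la sacudida j(t) = 0. La antiderivada de la sacudida, con a(0) = 8, da la aceleración: a(t) = 8. La integral de la aceleración es la velocidad. Usando v(0) = 0, obtenemos v(t) = 8·t. La integral de la velocidad, con x(0) = 1, da la posición: x(t) = 4·t^2 + 1. Tenemos la posición x(t) = 4·t^2 + 1. Sustituyendo t = 3: x(3) = 37.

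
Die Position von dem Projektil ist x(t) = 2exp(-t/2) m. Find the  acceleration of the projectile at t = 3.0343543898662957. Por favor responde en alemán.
Ausgehend von der Position x(t) = 2·exp(-t/2), nehmen wir 2 Ableitungen. Durch Ableiten von der Position erhalten wir die Geschwindigkeit: v(t) = -exp(-t/2). Durch Ableiten von der Geschwindigkeit erhalten wir die Beschleunigung: a(t) = exp(-t/2)/2. Aus der Gleichung für die Beschleunigung a(t) = exp(-t/2)/2, setzen wir t = 3.0343543898662957 ein und erhalten a = 0.109665070084254.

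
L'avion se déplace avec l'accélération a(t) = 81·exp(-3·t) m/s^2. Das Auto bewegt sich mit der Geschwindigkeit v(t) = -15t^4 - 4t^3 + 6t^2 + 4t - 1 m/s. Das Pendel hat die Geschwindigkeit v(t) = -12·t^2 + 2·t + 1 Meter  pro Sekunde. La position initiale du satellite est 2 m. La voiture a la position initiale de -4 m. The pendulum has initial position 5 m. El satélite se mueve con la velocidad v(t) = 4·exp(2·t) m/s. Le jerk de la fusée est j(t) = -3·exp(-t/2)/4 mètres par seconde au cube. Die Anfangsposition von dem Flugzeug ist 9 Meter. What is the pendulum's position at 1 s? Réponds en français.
Pour résoudre ceci, nous devons prendre 1 primitive de notre équation de la vitesse v(t) = -12·t^2 + 2·t + 1. L'intégrale de la vitesse, avec x(0) = 5, donne la position: x(t) = -4·t^3 + t^2 + t + 5. Nous avons la position x(t) = -4·t^3 + t^2 + t + 5. En substituant t = 1: x(1) = 3.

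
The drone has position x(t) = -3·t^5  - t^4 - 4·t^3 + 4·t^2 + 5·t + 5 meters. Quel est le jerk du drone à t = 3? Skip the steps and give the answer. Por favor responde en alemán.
Die Antwort ist -1716.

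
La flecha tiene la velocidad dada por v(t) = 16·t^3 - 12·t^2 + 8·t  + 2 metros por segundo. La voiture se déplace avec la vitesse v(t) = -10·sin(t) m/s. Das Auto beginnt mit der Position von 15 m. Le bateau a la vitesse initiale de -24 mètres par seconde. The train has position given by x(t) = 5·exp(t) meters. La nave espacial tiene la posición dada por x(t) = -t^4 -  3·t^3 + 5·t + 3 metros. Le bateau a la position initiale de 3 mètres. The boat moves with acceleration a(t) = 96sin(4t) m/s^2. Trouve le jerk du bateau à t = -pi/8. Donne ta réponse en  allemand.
Um dies zu lösen, müssen wir 1 Ableitung unserer Gleichung für die Beschleunigung a(t) = 96·sin(4·t) nehmen. Mit d/dt von a(t) finden wir j(t) = 384·cos(4·t). Wir haben den Ruck j(t) = 384·cos(4·t). Durch Einsetzen von t = -pi/8: j(-pi/8) = 0.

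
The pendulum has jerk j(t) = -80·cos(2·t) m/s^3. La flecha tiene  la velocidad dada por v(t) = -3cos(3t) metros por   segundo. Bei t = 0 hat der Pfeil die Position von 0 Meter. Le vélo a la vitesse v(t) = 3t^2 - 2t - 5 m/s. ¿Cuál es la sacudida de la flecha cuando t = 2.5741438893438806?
Debemos derivar nuestra ecuación de la velocidad v(t) = -3·cos(3·t) 2 veces. Derivando la velocidad, obtenemos la aceleración: a(t) = 9·sin(3·t). La derivada de la aceleración da la sacudida: j(t) = 27·cos(3·t). Tenemos la sacudida j(t) = 27·cos(3·t). Sustituyendo t = 2.5741438893438806: j(2.5741438893438806) = 3.54161358324894.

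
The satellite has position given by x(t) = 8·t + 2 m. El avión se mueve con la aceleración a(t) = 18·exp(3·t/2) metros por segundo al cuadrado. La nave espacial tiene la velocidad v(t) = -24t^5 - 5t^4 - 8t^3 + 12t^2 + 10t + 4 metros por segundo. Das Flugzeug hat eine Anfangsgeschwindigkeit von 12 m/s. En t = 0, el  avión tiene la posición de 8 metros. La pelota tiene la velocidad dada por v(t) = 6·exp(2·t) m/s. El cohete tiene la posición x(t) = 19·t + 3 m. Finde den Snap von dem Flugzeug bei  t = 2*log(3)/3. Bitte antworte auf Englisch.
Starting from acceleration a(t) = 18·exp(3·t/2), we take 2 derivatives. The derivative of acceleration gives jerk: j(t) = 27·exp(3·t/2). The derivative of jerk gives snap: s(t) = 81·exp(3·t/2)/2. We have snap s(t) = 81·exp(3·t/2)/2. Substituting t = 2*log(3)/3: s(2*log(3)/3) = 243/2.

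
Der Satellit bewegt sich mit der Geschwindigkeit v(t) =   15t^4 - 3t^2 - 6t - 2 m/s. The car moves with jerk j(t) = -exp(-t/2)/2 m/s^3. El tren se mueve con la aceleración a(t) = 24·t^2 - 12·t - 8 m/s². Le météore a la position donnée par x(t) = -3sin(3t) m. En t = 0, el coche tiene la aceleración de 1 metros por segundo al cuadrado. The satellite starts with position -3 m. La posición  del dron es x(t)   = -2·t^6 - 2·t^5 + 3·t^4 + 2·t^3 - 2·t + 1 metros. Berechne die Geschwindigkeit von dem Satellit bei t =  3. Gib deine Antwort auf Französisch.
De l'équation de la vitesse v(t) = 15·t^4 - 3·t^2 - 6·t - 2, nous substituons t = 3 pour obtenir v = 1168.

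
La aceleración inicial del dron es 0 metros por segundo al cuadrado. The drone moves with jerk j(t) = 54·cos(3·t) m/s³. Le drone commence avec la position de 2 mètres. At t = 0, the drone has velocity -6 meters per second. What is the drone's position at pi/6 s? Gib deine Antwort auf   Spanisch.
Para resolver esto, necesitamos tomar 3 integrales de nuestra ecuación de la sacudida j(t) = 54·cos(3·t). Tomando ∫j(t)dt y aplicando a(0) = 0, encontramos a(t) = 18·sin(3·t). Integrando la aceleración y usando la condición inicial v(0) = -6, obtenemos v(t) = -6·cos(3·t). Tomando ∫v(t)dt y aplicando x(0) = 2, encontramos x(t) = 2 - 2·sin(3·t). Tenemos la posición x(t) = 2 - 2·sin(3·t). Sustituyendo t = pi/6: x(pi/6) = 0.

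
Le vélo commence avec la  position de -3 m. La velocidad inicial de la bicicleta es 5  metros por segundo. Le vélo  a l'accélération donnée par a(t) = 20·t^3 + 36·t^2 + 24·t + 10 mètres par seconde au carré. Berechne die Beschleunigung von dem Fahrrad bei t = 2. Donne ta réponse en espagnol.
Tenemos la aceleración a(t) = 20·t^3 + 36·t^2 + 24·t + 10. Sustituyendo t = 2: a(2) = 362.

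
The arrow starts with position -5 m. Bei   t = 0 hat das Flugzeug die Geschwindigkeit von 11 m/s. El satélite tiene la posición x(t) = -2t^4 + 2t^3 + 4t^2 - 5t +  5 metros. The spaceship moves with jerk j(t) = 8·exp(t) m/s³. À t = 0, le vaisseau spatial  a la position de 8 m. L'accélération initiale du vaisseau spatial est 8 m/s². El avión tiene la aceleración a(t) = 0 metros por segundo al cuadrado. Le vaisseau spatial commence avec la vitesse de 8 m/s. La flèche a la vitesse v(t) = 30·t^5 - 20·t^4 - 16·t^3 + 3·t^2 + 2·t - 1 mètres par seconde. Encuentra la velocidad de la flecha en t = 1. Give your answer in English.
From the given velocity equation v(t) = 30·t^5 - 20·t^4 - 16·t^3 + 3·t^2 + 2·t - 1, we substitute t = 1 to get v = -2.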